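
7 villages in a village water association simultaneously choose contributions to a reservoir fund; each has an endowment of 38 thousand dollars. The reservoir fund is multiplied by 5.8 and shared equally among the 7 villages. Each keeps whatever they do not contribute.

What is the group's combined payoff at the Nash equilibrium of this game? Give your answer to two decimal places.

266.00 thousand dollars

Each contributed unit returns 5.8/7 = 0.8286 to its contributor — below 1 — so contributing 0 is dominant for every player. At the Nash equilibrium everyone keeps their 38, and the group total is 7 × 38 = 266.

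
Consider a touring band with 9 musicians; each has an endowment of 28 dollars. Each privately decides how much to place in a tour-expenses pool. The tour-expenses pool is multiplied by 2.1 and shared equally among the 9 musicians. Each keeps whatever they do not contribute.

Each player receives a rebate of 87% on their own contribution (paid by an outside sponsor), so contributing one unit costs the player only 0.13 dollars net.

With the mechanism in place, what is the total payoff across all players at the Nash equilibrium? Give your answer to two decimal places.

The effective private return per unit is now (2.1/9) / 0.13 = 1.7949 > 1, so every player's dominant strategy flips to full contribution.
So the Nash equilibrium is full contribution by all 9; the group earns 9 × (28 × 0.87 + 2.1 × 28) = 748.44.

748.44 dollars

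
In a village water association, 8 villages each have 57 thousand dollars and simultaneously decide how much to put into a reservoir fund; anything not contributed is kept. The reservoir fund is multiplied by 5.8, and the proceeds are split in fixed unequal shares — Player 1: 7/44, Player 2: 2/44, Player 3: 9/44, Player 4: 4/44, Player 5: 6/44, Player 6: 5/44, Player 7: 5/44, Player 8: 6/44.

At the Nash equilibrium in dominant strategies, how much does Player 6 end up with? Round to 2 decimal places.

A player with share s gets back 5.8·s per unit contributed, so full contribution is dominant for anyone with s > 1/5.8 = 0.1724 and zero contribution is dominant for anyone below.
Player 3 alone (share 9/44) is above the threshold, contributing 57; the remaining 7 contribute 0. Total contributed: 57.
Player 6 keeps 57 and receives 5.8 × 57 × 5/44 = 37.57 from the reservoir fund, for a payoff of 94.57.

94.57 thousand dollars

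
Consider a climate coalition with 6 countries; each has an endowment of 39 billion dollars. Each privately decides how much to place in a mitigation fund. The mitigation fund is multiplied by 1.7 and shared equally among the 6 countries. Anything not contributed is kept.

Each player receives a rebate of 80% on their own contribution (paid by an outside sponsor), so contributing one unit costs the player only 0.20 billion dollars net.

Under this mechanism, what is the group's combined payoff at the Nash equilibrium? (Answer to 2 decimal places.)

Under the mechanism each unit contributed yields (1.7/6) / 0.20 = 1.4167 back to its contributor per unit of net cost, which exceeds 1, making full contribution the dominant choice for everyone.
So the Nash equilibrium is full contribution by all 6; the group earns 6 × (39 × 0.80 + 1.7 × 39) = 585.00.

585.00 billion dollars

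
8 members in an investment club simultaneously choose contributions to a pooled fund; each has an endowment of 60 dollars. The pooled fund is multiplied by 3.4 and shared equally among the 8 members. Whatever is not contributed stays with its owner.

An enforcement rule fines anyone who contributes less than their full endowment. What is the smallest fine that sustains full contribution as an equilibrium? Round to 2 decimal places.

Given the others contribute fully, the best deviation is to contribute 0 (any partial contribution still incurs the fine and gives up units whose private return 0.4250 is below 1).
Deviating from 60 to 0 saves 60 dollars but forfeits the deviator's share of the drop in the pooled fund: 3.4/8 × 60 = 25.50.
So the deviation gain is 60 − 25.50 = 34.50, and the fine must be at least 34.50 dollars to wipe it out.

34.50 dollars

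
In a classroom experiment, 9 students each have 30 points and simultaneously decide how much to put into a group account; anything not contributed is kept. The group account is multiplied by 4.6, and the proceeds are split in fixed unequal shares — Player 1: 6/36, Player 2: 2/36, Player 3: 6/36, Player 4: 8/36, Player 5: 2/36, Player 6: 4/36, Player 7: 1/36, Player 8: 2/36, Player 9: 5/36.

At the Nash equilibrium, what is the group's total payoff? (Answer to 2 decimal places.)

Each unit j contributes comes back to j as 4.6 × (j's share), so j prefers to contribute only if that share exceeds 1/4.6 = 0.2174; otherwise keeping the unit dominates.
Only Player 4 (8/36) clears that bar, contributing 30; the remaining 8 contribute 0. Total contributed: 30.
The group account pays out 4.6 × 30 = 138.00 in total (split across the unequal shares, but the aggregate is all that matters for the group sum).
The 8 free-riders keep 30 each, adding 240. Group total = 240 + 138.00 = 378.00.

378.00 points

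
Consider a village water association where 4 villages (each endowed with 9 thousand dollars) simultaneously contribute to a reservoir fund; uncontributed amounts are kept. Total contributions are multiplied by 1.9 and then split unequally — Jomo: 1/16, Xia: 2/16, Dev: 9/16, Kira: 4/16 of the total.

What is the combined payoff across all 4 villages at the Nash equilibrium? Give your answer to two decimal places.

44.10 thousand dollars

Player j's private return per contributed unit is 1.9 × (j's share). Contributing is weakly dominant for j when that share is at least 1/1.9 = 0.5263, and contributing 0 is dominant otherwise.
Dev alone (share 9/16) is above the threshold, contributing 9; the remaining 3 contribute 0. Total contributed: 9.
The reservoir fund pays out 1.9 × 9 = 17.10 in total (split across the unequal shares, but the aggregate is all that matters for the group sum).
The 3 free-riders keep 9 each, adding 27. Group total = 27 + 17.10 = 44.10.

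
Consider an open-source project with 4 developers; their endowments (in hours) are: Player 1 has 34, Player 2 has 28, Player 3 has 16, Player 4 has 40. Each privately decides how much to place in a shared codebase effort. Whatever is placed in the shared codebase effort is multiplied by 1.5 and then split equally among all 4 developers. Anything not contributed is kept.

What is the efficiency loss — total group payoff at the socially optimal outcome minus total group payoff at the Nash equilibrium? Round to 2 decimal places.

The private return per contributed unit is 1.5/4 = 0.3750 < 1 for every player regardless of endowment, so the Nash equilibrium is zero contribution and the group total is Σ E_j = 34 + 28 + 16 + 40 = 118.
Each contributed unit returns 1.500 to the group, so the social optimum is full contribution by everyone: group total = 1.500 × 118 = 177.00.
Efficiency loss = (1.500 − 1) × 118 = 59.00.

59.00 hours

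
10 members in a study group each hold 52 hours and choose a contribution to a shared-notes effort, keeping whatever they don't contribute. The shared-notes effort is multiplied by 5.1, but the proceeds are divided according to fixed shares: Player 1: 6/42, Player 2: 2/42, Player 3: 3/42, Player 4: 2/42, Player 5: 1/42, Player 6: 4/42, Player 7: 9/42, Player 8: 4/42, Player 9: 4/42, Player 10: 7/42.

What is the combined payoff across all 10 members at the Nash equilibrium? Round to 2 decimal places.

Each unit j contributes comes back to j as 5.1 × (j's share), so j prefers to contribute only if that share exceeds 1/5.1 = 0.1961; otherwise keeping the unit dominates.
Only Player 7 (9/42) clears that bar, contributing 52; the remaining 9 contribute 0. Total contributed: 52.
The shared-notes effort pays out 5.1 × 52 = 265.20 in total (split across the unequal shares, but the aggregate is all that matters for the group sum).
The 9 free-riders keep 52 each, adding 468. Group total = 468 + 265.20 = 733.20.

733.20 hours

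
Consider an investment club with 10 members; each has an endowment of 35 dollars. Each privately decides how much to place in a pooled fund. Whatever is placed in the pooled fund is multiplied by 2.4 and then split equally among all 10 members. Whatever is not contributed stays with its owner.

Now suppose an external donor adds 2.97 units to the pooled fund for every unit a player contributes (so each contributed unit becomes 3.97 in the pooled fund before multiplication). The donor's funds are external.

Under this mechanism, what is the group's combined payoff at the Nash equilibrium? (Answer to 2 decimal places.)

350.00 dollars

The effective private return is 2.4 × 3.97 / 10 = 0.9528, which is still under 1, so the mechanism doesn't change anyone's dominant strategy: zero contribution.
At the Nash equilibrium no one contributes; group total payoff = 10 × 35 = 350.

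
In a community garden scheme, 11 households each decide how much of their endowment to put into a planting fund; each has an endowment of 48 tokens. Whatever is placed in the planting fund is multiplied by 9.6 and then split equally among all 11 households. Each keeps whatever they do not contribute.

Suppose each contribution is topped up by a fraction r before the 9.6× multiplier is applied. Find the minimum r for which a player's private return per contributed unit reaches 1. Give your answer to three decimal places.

With matching at rate r, one contributed unit becomes (1 + r) in the planting fund and returns 9.6 × (1 + r) / 11 to the contributor.
Setting this equal to 1: 1 + r = 11/9.6 = 1.1458.
So the minimum matching rate is r = 1.1458 − 1 = 0.146.

0.146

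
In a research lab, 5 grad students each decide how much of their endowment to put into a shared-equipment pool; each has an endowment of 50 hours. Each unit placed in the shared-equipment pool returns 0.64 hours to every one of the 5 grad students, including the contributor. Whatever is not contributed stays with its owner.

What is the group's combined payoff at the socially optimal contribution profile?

800.00 hours

Each contributed unit returns 3.200 to the group as a whole (0.64 to each of 5 players), which exceeds 1, so the social optimum is full contribution: group total = 3.200 × 250 = 800.00.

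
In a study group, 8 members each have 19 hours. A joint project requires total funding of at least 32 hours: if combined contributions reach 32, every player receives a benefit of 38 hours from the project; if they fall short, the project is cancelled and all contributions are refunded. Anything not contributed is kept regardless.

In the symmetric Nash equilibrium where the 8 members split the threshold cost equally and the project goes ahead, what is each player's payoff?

Equal share of the threshold: 32/8 = 4.
At this profile no one gains by cutting their contribution: any cut drops the total below 32, the project is cancelled, contributions are refunded, and the deviator ends with 19, which is less than 19 − 4 + 38 = 53. Contributing more than 4 just wastes the excess. So contributing exactly 4 is a best response.
Each player's payoff: 19 − 4 + 38 = 53.

53 hours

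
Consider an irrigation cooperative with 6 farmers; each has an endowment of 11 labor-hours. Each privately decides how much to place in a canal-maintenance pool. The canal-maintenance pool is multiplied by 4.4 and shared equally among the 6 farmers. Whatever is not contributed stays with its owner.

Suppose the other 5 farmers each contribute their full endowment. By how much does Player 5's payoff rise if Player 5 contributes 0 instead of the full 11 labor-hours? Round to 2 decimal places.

2.93 labor-hours

Switching from a contribution of 11 to 0 lets Player 5 keep an extra 11 labor-hours, but lowers the canal-maintenance pool by 11, which costs Player 5 their own share of that drop: 4.4/6 × 11 = 8.07.
Net gain = 11 − 8.07 = 2.93. The private return per contributed unit (0.7333) is below 1, so free-riding is indeed the best response regardless of what the others do.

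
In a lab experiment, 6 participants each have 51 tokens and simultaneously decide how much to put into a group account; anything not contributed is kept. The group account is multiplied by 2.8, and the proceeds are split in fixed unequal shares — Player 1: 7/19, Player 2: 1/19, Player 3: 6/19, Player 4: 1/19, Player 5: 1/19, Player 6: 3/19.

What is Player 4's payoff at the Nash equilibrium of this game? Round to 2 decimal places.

58.52 tokens

Player j's private return per contributed unit is 2.8 × (j's share). Contributing is weakly dominant for j when that share is at least 1/2.8 = 0.3571, and contributing 0 is dominant otherwise.
The only share above 0.3571 is Player 1's 7/19, contributing 51; the remaining 5 contribute 0. Total contributed: 51.
Player 4 keeps 51 and receives 2.8 × 51 × 1/19 = 7.52 from the group account, for a payoff of 58.52.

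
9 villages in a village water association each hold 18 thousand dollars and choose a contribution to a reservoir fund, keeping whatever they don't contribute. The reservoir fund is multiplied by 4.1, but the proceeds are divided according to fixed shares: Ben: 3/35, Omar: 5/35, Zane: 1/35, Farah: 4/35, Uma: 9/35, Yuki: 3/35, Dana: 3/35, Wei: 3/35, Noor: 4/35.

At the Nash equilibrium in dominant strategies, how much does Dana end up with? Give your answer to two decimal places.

Player j's private return per contributed unit is 4.1 × (j's share). Contributing is weakly dominant for j when that share is at least 1/4.1 = 0.2439, and contributing 0 is dominant otherwise.
Uma alone (share 9/35) is above the threshold, contributing 18; the remaining 8 contribute 0. Total contributed: 18.
Dana keeps 18 and receives 4.1 × 18 × 3/35 = 6.33 from the reservoir fund, for a payoff of 24.33.

24.33 thousand dollars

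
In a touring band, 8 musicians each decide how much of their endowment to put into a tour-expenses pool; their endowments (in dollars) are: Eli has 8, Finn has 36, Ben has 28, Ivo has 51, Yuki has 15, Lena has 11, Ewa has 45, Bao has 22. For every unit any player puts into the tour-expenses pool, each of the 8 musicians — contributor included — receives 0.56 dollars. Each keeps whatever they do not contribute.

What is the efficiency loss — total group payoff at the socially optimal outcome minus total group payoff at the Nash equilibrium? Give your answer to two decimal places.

The private return per contributed unit is 0.56 < 1 for everyone, so the Nash equilibrium is zero contribution and the group total is Σ E_j = 8 + 36 + 28 + 51 + 15 + 11 + 45 + 22 = 216.
Each contributed unit returns 4.480 to the group, so the social optimum is full contribution by everyone: group total = 4.480 × 216 = 967.68.
Efficiency loss = (4.480 − 1) × 216 = 751.68.

751.68 dollars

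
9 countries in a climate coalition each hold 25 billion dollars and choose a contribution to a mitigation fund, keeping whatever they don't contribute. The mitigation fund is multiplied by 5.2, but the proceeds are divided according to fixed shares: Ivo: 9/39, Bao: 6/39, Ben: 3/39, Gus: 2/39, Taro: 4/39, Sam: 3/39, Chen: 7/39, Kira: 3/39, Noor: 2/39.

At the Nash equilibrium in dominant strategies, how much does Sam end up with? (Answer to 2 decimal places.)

35.00 billion dollars

A player with share s gets back 5.2·s per unit contributed, so full contribution is dominant for anyone with s > 1/5.2 = 0.1923 and zero contribution is dominant for anyone below.
Ivo alone (share 9/39) is above the threshold, contributing 25; the remaining 8 contribute 0. Total contributed: 25.
Sam keeps 25 and receives 5.2 × 25 × 3/39 = 10.00 from the mitigation fund, for a payoff of 35.00.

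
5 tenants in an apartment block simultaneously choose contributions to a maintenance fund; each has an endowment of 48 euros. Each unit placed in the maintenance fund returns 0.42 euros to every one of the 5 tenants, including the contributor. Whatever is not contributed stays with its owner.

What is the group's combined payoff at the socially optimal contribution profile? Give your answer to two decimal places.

Each contributed unit returns 2.100 to the group as a whole (0.42 to each of 5 players), which exceeds 1, so the social optimum is full contribution: group total = 2.100 × 240 = 504.00.

504.00 euros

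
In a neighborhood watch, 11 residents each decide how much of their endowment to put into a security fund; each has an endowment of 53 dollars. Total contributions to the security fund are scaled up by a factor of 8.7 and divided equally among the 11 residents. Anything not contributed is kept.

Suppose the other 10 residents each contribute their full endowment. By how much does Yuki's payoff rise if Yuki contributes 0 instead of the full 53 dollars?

Switching from a contribution of 53 to 0 lets Yuki keep an extra 53 dollars, but lowers the security fund by 53, which costs Yuki their own share of that drop: 8.7/11 × 53 = 41.92.
Net gain = 53 − 41.92 = 11.08. The private return per contributed unit (0.7909) is below 1, so free-riding is indeed the best response regardless of what the others do.

11.08 dollars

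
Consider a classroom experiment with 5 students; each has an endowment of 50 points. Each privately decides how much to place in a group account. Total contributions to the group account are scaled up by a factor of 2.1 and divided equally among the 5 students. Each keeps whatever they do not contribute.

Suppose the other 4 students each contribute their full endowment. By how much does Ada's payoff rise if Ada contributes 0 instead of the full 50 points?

29.00 points

Switching from a contribution of 50 to 0 lets Ada keep an extra 50 points, but lowers the group account by 50, which costs Ada their own share of that drop: 2.1/5 × 50 = 21.00.
Net gain = 50 − 21.00 = 29.00. The private return per contributed unit (0.4200) is below 1, so free-riding is indeed the best response regardless of what the others do.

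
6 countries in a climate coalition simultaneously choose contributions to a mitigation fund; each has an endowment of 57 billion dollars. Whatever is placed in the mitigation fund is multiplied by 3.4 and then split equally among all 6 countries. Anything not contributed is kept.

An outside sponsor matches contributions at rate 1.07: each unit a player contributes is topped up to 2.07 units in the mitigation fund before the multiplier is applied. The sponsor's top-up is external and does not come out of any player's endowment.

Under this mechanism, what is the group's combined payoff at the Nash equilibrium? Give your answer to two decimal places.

2407.00 billion dollars

The effective private return per unit is now 3.4 × 2.07 / 6 = 1.1730 > 1, so every player's dominant strategy flips to full contribution.
So the Nash equilibrium is full contribution by all 6; the group earns 3.4 × 2.07 × 342 = 2407.00.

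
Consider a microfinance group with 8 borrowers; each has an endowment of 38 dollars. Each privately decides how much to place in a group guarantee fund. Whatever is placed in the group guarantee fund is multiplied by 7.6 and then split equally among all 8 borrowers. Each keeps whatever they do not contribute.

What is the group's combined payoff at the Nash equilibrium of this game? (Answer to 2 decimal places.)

Each contributed unit returns 7.6/8 = 0.9500 to its contributor — below 1 — so contributing 0 is dominant for every player. At the Nash equilibrium everyone keeps their 38, and the group total is 8 × 38 = 304.

304.00 dollars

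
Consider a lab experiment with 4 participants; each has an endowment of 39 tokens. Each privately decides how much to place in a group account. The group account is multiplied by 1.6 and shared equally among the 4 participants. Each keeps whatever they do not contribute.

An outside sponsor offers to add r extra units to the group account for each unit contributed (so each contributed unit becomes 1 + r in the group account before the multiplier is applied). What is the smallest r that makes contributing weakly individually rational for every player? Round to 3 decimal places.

1.500

With matching at rate r, one contributed unit becomes (1 + r) in the group account and returns 1.6 × (1 + r) / 4 to the contributor.
Setting this equal to 1: 1 + r = 4/1.6 = 2.5000.
So the minimum matching rate is r = 2.5000 − 1 = 1.500.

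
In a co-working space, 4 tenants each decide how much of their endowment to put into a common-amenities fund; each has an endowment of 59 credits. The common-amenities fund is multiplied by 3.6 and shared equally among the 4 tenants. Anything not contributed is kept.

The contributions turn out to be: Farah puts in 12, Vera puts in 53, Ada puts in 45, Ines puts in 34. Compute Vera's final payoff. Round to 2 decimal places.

135.60 credits

Total contributed: 12 + 53 + 45 + 34 = 144.
Each receives 3.6 × 144 / 4 = 129.60 from the common-amenities fund.
Vera keeps 59 − 53 = 6, so Vera's payoff is 6 + 129.60 = 135.60.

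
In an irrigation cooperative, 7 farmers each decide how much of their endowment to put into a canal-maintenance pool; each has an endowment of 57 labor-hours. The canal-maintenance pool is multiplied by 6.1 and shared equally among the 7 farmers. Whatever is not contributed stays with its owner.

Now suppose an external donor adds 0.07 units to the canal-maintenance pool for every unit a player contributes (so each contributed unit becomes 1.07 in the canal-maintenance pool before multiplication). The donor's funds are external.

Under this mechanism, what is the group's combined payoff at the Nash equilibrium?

399.00 labor-hours

The effective private return is 6.1 × 1.07 / 7 = 0.9324, which is still under 1, so the mechanism doesn't change anyone's dominant strategy: zero contribution.
At the Nash equilibrium no one contributes; group total payoff = 7 × 57 = 399.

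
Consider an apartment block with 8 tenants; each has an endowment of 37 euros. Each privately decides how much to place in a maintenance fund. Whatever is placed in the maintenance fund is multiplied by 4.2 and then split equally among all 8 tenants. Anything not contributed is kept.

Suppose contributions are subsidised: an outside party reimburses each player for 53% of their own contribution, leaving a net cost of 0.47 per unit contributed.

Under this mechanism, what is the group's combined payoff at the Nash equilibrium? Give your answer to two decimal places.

The effective private return per unit is now (4.2/8) / 0.47 = 1.1170 > 1, so every player's dominant strategy flips to full contribution.
At the Nash equilibrium everyone contributes 37. Group total payoff = 8 × (37 × 0.53 + 4.2 × 37) = 1400.08.

1400.08 euros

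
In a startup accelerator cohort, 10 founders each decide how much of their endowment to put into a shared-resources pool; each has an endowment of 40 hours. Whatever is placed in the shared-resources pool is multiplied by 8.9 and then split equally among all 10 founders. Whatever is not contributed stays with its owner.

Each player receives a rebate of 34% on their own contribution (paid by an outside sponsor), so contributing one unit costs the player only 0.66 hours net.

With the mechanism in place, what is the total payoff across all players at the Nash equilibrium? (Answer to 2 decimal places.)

Under the mechanism each unit contributed yields (8.9/10) / 0.66 = 1.3485 back to its contributor per unit of net cost, which exceeds 1, making full contribution the dominant choice for everyone.
At the Nash equilibrium everyone contributes 40. Group total payoff = 10 × (40 × 0.34 + 8.9 × 40) = 3696.00.

3696.00 hours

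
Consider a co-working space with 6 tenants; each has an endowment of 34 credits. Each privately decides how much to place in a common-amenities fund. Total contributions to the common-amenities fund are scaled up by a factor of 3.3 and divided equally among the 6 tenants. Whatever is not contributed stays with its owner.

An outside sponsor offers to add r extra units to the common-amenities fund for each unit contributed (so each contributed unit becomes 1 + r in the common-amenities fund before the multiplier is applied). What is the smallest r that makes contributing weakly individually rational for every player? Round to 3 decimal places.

0.818

With matching at rate r, one contributed unit becomes (1 + r) in the common-amenities fund and returns 3.3 × (1 + r) / 6 to the contributor.
Setting this equal to 1: 1 + r = 6/3.3 = 1.8182.
So the minimum matching rate is r = 1.8182 − 1 = 0.818.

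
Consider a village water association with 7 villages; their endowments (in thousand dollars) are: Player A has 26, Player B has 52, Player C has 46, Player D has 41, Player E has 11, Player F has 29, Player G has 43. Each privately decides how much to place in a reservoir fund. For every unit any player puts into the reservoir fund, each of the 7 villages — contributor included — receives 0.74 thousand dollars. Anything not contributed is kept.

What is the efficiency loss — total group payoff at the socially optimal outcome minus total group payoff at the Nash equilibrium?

1036.64 thousand dollars

The private return per contributed unit is 0.74 < 1 for everyone, so the Nash equilibrium is zero contribution and the group total is Σ E_j = 26 + 52 + 46 + 41 + 11 + 29 + 43 = 248.
Each contributed unit returns 5.180 to the group, so the social optimum is full contribution by everyone: group total = 5.180 × 248 = 1284.64.
Efficiency loss = (5.180 − 1) × 248 = 1036.64.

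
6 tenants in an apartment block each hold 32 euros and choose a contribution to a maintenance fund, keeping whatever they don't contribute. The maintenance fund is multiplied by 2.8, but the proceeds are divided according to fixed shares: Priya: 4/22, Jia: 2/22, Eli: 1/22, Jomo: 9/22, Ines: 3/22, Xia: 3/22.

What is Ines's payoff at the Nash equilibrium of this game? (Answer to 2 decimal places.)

44.22 euros

Each unit j contributes comes back to j as 2.8 × (j's share), so j prefers to contribute only if that share exceeds 1/2.8 = 0.3571; otherwise keeping the unit dominates.
The only share above 0.3571 is Jomo's 9/22, contributing 32; the remaining 5 contribute 0. Total contributed: 32.
Ines keeps 32 and receives 2.8 × 32 × 3/22 = 12.22 from the maintenance fund, for a payoff of 44.22.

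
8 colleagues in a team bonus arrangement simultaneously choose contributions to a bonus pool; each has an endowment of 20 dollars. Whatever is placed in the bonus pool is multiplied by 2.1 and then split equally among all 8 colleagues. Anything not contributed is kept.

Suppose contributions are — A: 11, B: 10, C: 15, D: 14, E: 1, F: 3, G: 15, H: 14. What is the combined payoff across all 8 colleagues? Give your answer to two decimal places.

251.30 dollars

Total contributed: 11 + 10 + 15 + 14 + 1 + 3 + 15 + 14 = 83; total kept: 8 × 20 − 83 = 77.
The bonus pool pays out 2.1 × 83 = 174.30 in aggregate.
Group total = 77 + 174.30 = 251.30.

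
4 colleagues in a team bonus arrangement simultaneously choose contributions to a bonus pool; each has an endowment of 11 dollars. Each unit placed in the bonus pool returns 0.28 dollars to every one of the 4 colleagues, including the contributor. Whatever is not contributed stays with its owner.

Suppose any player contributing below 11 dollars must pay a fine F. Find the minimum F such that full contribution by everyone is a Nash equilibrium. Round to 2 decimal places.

Given the others contribute fully, the best deviation is to contribute 0 (any partial contribution still incurs the fine and gives up units whose private return 0.28 is below 1).
Deviating from 11 to 0 saves 11 dollars but forfeits the deviator's share of the drop in the bonus pool: 0.28 × 11 = 3.08.
So the deviation gain is 11 − 3.08 = 7.92, and the fine must be at least 7.92 dollars to wipe it out.

7.92 dollars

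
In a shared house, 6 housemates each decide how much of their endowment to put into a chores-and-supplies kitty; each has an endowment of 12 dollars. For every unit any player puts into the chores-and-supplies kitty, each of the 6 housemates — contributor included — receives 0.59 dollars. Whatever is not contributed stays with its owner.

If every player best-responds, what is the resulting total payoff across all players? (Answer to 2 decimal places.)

The private return per contributed unit is 0.59 < 1, so contributing 0 is dominant for every player. At the Nash equilibrium everyone keeps their 12, and the group total is 6 × 12 = 72.

72.00 dollars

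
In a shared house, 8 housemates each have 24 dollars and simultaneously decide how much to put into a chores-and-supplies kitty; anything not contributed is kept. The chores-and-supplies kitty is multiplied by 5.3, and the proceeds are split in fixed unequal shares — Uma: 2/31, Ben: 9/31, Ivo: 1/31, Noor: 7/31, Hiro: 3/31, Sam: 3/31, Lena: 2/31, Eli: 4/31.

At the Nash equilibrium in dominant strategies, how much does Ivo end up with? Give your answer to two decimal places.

Each unit j contributes comes back to j as 5.3 × (j's share), so j prefers to contribute only if that share exceeds 1/5.3 = 0.1887; otherwise keeping the unit dominates.
The shares above 0.1887 belong to Ben and Noor, contributing 24 each; the remaining 6 contribute 0. Total contributed: 48.
Ivo keeps 24 and receives 5.3 × 48 × 1/31 = 8.21 from the chores-and-supplies kitty, for a payoff of 32.21.

32.21 dollars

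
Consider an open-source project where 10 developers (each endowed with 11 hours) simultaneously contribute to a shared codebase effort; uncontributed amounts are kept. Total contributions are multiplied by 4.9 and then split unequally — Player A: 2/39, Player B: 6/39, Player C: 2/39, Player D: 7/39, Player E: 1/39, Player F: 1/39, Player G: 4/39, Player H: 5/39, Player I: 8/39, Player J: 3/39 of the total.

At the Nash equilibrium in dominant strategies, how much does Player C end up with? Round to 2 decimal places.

13.76 hours

A player with share s gets back 4.9·s per unit contributed, so full contribution is dominant for anyone with s > 1/4.9 = 0.2041 and zero contribution is dominant for anyone below.
The only share above 0.2041 is Player I's 8/39, contributing 11; the remaining 9 contribute 0. Total contributed: 11.
Player C keeps 11 and receives 4.9 × 11 × 2/39 = 2.76 from the shared codebase effort, for a payoff of 13.76.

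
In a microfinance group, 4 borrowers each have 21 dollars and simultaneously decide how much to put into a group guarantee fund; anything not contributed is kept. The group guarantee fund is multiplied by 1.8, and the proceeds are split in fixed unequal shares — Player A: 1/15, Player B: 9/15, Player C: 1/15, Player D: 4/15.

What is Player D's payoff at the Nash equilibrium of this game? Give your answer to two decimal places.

31.08 dollars

Player j's private return per contributed unit is 1.8 × (j's share). Contributing is weakly dominant for j when that share is at least 1/1.8 = 0.5556, and contributing 0 is dominant otherwise.
The only share above 0.5556 is Player B's 9/15, contributing 21; the remaining 3 contribute 0. Total contributed: 21.
Player D keeps 21 and receives 1.8 × 21 × 4/15 = 10.08 from the group guarantee fund, for a payoff of 31.08.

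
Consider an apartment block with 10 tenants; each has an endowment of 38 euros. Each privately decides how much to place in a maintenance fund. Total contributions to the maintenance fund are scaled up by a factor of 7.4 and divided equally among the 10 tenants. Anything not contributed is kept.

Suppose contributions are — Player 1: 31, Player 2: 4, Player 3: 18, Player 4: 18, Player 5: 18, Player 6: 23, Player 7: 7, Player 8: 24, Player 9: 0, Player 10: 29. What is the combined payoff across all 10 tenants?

1480.80 euros

Total contributed: 31 + 4 + 18 + 18 + 18 + 23 + 7 + 24 + 0 + 29 = 172; total kept: 10 × 38 − 172 = 208.
The maintenance fund pays out 7.4 × 172 = 1272.80 in aggregate.
Group total = 208 + 1272.80 = 1480.80.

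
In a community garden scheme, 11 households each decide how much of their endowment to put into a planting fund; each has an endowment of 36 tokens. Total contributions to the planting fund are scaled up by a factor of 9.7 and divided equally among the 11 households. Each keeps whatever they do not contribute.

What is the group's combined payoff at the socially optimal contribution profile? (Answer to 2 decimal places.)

Each contributed unit returns 9.700 to the group as a whole (0.8818 to each of 11 players), which exceeds 1, so the social optimum is full contribution: group total = 9.700 × 396 = 3841.20.

3841.20 tokens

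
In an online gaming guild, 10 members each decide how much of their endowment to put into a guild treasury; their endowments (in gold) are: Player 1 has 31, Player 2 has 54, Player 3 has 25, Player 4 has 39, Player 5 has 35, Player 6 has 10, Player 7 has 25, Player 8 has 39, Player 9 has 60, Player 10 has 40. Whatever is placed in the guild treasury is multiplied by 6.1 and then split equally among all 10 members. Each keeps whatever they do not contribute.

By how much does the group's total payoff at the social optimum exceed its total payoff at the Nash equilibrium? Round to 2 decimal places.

1825.80 gold

The private return per contributed unit is 6.1/10 = 0.6100 < 1 for every player regardless of endowment, so the Nash equilibrium is zero contribution and the group total is Σ E_j = 31 + 54 + 25 + 39 + 35 + 10 + 25 + 39 + 60 + 40 = 358.
Each contributed unit returns 6.100 to the group, so the social optimum is full contribution by everyone: group total = 6.100 × 358 = 2183.80.
Efficiency loss = (6.100 − 1) × 358 = 1825.80.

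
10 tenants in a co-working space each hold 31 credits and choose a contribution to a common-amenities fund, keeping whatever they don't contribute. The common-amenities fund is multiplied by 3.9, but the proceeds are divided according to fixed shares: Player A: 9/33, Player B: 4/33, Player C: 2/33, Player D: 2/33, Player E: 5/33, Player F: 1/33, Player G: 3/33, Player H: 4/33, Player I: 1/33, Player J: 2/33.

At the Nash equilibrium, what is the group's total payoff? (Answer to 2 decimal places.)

A player with share s gets back 3.9·s per unit contributed, so full contribution is dominant for anyone with s > 1/3.9 = 0.2564 and zero contribution is dominant for anyone below.
Only Player A (9/33) clears that bar, contributing 31; the remaining 9 contribute 0. Total contributed: 31.
The common-amenities fund pays out 3.9 × 31 = 120.90 in total (split across the unequal shares, but the aggregate is all that matters for the group sum).
The 9 free-riders keep 31 each, adding 279. Group total = 279 + 120.90 = 399.90.

399.90 credits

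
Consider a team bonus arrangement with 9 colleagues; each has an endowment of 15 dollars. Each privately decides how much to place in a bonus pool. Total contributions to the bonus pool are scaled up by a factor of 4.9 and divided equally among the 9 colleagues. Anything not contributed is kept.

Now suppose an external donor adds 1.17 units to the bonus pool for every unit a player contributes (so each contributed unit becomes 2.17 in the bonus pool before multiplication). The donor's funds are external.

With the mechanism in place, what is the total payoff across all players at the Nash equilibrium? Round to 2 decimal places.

The effective private return per unit is now 4.9 × 2.17 / 9 = 1.1814 > 1, so every player's dominant strategy flips to full contribution.
At the Nash equilibrium everyone contributes 15. Group total payoff = 4.9 × 2.17 × 135 = 1435.46.

1435.46 dollars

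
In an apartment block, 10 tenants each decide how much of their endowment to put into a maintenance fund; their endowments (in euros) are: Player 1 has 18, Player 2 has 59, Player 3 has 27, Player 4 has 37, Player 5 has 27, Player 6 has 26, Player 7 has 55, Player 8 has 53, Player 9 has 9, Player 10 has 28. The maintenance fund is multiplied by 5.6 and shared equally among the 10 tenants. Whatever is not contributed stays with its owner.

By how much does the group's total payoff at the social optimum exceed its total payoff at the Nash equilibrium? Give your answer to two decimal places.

The private return per contributed unit is 5.6/10 = 0.5600 < 1 for every player regardless of endowment, so the Nash equilibrium is zero contribution and the group total is Σ E_j = 18 + 59 + 27 + 37 + 27 + 26 + 55 + 53 + 9 + 28 = 339.
Each contributed unit returns 5.600 to the group, so the social optimum is full contribution by everyone: group total = 5.600 × 339 = 1898.40.
Efficiency loss = (5.600 − 1) × 339 = 1559.40.

1559.40 euros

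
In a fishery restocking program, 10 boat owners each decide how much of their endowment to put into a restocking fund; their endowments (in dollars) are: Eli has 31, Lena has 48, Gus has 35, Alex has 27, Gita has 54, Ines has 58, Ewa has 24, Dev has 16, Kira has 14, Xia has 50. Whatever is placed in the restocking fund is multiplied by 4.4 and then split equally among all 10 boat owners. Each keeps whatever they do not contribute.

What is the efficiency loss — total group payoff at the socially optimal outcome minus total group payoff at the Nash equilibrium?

The private return per contributed unit is 4.4/10 = 0.4400 < 1 for every player regardless of endowment, so the Nash equilibrium is zero contribution and the group total is Σ E_j = 31 + 48 + 35 + 27 + 54 + 58 + 24 + 16 + 14 + 50 = 357.
Each contributed unit returns 4.400 to the group, so the social optimum is full contribution by everyone: group total = 4.400 × 357 = 1570.80.
Efficiency loss = (4.400 − 1) × 357 = 1213.80.

1213.80 dollars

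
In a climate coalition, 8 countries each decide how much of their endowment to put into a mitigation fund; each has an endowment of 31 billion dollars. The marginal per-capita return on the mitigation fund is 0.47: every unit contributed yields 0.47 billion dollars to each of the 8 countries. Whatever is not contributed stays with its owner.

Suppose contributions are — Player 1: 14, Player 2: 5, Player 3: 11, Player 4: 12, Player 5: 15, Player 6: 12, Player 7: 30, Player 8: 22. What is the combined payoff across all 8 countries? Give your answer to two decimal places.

581.96 billion dollars

Total contributed: 14 + 5 + 11 + 12 + 15 + 12 + 30 + 22 = 121; total kept: 8 × 31 − 121 = 127.
The mitigation fund pays out 0.47 × 8 × 121 = 454.96 in aggregate.
Group total = 127 + 454.96 = 581.96.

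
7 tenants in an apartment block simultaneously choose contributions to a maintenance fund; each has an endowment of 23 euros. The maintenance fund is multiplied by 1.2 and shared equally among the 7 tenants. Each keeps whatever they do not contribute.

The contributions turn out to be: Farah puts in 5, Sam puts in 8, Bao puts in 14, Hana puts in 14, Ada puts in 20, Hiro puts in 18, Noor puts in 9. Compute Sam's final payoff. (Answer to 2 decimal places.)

30.09 euros

Total contributed: 5 + 8 + 14 + 14 + 20 + 18 + 9 = 88.
Each receives 1.2 × 88 / 7 = 15.09 from the maintenance fund.
Sam keeps 23 − 8 = 15, so Sam's payoff is 15 + 15.09 = 30.09.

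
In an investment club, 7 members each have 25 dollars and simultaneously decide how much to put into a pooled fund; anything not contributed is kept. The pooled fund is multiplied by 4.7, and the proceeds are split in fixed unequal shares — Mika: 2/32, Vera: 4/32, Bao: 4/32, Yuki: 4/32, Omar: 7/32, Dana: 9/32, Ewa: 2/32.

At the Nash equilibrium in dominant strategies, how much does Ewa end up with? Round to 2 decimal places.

39.69 dollars

Player j's private return per contributed unit is 4.7 × (j's share). Contributing is weakly dominant for j when that share is at least 1/4.7 = 0.2128, and contributing 0 is dominant otherwise.
Omar and Dana clear that bar, contributing 25 each; the remaining 5 contribute 0. Total contributed: 50.
Ewa keeps 25 and receives 4.7 × 50 × 2/32 = 14.69 from the pooled fund, for a payoff of 39.69.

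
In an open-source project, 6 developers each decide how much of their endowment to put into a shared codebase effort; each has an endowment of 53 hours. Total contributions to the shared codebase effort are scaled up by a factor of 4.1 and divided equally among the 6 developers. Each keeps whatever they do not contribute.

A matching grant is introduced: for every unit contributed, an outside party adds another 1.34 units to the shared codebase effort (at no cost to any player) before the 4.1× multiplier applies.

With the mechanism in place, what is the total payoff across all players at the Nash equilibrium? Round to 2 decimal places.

The effective private return per unit is now 4.1 × 2.34 / 6 = 1.5990 > 1, so every player's dominant strategy flips to full contribution.
So the Nash equilibrium is full contribution by all 6; the group earns 4.1 × 2.34 × 318 = 3050.89.

3050.89 hours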